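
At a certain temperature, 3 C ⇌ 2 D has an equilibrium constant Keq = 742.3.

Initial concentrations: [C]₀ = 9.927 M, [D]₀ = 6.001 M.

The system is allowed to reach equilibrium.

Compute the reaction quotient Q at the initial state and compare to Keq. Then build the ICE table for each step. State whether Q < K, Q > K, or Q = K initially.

Q₀ = 0.03681 vs Keq = 742.3 ⇒ Q<K, forward
Step 1:
                  C         D
  Initial     9.927     6.001
  Change     -9.341     6.227
  Equil      0.5862     12.23
  solve Keq expr → x = 3.114; check Q = 742.3

Q₀ = 0.03681; Q < K (proceeds forward)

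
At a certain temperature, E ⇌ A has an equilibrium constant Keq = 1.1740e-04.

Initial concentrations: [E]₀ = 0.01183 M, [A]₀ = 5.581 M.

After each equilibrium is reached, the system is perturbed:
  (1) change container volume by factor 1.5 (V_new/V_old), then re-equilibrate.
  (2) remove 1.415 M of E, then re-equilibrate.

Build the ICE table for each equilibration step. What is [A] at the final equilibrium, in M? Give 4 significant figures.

[A]_eq = 2.7158e-04 M

Q₀ = 471.8 vs Keq = 1.1740e-04 ⇒ Q>K, reverse
Step 1:
                   E          A
  init       0.01183      5.581
  Δ             5.58      -5.58
  eq           5.592 6.5652e-04
  solve Keq expr → x = -5.58; check Q = 1.1740e-04
Then change container volume by factor 1.5 (V_new/V_old).
Step 2:
                   E          A
  init         3.728 4.3768e-04
  Δ                0          0
  eq           3.728 4.3768e-04
  solve Keq expr → x = 0; check Q = 1.1740e-04
Then remove 1.415 M of E.
Step 3:
                   E          A
  init         2.313 4.3768e-04
  Δ       1.6610e-04 -1.6610e-04
  eq           2.313 2.7158e-04
  solve Keq expr → x = -1.6610e-04; check Q = 1.1740e-04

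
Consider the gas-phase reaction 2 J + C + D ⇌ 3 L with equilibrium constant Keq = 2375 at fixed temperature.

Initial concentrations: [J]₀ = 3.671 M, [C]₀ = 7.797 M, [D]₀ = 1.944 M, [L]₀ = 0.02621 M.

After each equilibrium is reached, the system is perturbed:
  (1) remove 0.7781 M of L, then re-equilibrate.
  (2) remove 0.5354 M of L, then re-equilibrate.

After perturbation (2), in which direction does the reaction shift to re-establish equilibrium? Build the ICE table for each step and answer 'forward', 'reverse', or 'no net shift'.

Q₀ = 8.8147e-08 vs Keq = 2375 ⇒ Q<K, forward
Step 1:
                  J         C         D         L
  init        3.671     7.797     1.944   0.02621
  Δ          -3.457    -1.729    -1.729     5.186
  eq         0.2136     6.068    0.2153     5.212
  solve Keq expr → x = 1.729; check Q = 2375
Then remove 0.7781 M of L.
Step 2:
                  J         C         D         L
  init       0.2136     6.068    0.2153     4.434
  Δ        -0.03528  -0.01764  -0.01764   0.05292
  eq         0.1783     6.051    0.1977     4.487
  solve Keq expr → x = 0.01764; check Q = 2375
Then remove 0.5354 M of L.
Step 3:
                  J         C         D         L
  init       0.1783     6.051    0.1977     3.952
  Δ        -0.02402  -0.01201  -0.01201   0.03603
  eq         0.1543     6.039    0.1857     3.988
  solve Keq expr → x = 0.01201; check Q = 2375

Direction: forward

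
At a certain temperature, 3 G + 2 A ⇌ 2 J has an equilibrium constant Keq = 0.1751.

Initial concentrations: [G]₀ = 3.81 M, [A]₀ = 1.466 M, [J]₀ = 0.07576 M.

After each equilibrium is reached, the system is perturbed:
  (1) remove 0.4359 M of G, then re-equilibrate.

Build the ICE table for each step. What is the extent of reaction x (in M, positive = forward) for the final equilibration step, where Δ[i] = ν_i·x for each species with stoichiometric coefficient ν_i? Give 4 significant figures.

x = -0.03839 M

Q₀ = 4.8288e-05 vs Keq = 0.1751 ⇒ Q<K, forward
Step 1:
                    G           A           J
  Initial        3.81       1.466     0.07576
  Change       -1.323     -0.8822      0.8822
  Equil         2.487      0.5838       0.958
  solve Keq expr → x = 0.4411; check Q = 0.1751
Then remove 0.4359 M of G.
Step 2:
                    G           A           J
  Initial       2.051      0.5838       0.958
  Change       0.1152     0.07679    -0.07679
  Equil         2.166      0.6606      0.8812
  solve Keq expr → x = -0.03839; check Q = 0.1751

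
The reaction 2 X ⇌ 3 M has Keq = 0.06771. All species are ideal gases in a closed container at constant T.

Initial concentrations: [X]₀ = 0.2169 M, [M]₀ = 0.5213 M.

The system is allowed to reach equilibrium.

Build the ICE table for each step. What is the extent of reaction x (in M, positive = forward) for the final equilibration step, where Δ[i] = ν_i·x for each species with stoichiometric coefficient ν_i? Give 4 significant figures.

Q₀ = 3.011 vs Keq = 0.06771 ⇒ Q>K, reverse
Step 1:
                  X         M
  I          0.2169    0.5213
  C          0.1967    -0.295
  E          0.4136    0.2263
  solve Keq expr → x = -0.09835; check Q = 0.06771

x = -0.09835 M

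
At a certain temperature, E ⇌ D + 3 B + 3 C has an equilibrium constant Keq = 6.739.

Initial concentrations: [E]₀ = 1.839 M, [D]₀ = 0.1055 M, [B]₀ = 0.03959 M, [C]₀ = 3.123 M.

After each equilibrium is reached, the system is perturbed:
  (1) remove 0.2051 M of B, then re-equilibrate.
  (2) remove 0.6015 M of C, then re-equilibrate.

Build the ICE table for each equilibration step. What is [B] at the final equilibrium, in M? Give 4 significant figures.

Q₀ = 1.0843e-04 vs Keq = 6.739 ⇒ Q<K, forward
Step 1:
                    E           D           B           C
  I             1.839      0.1055     0.03959       3.123
  C            -0.253       0.253      0.7591      0.7591
  E             1.586      0.3585      0.7987       3.882
  solve Keq expr → x = 0.253; check Q = 6.739
Then remove 0.2051 M of B.
Step 2:
                    E           D           B           C
  I             1.586      0.3585      0.5936       3.882
  C          -0.04647     0.04647      0.1394      0.1394
  E             1.539       0.405       0.733       4.022
  solve Keq expr → x = 0.04647; check Q = 6.739
Then remove 0.6015 M of C.
Step 3:
                    E           D           B           C
  I             1.539       0.405       0.733        3.42
  C          -0.02816     0.02816     0.08447     0.08447
  E             1.511      0.4332      0.8175       3.504
  solve Keq expr → x = 0.02816; check Q = 6.739

[B]_eq = 0.8175 M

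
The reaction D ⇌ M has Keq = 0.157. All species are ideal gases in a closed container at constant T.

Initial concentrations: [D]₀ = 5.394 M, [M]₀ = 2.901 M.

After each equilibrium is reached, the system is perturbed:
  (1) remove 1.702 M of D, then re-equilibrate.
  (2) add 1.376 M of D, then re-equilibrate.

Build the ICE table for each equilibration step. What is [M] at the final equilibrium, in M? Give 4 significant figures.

[M]_eq = 1.081 M

Q₀ = 0.5378 vs Keq = 0.157 ⇒ Q>K, reverse
Step 1:
                    D           M
  I             5.394       2.901
  C             1.775      -1.775
  E             7.169       1.126
  solve Keq expr → x = -1.775; check Q = 0.157
Then remove 1.702 M of D.
Step 2:
                    D           M
  I             5.467       1.126
  C             0.231      -0.231
  E             5.698      0.8946
  solve Keq expr → x = -0.231; check Q = 0.157
Then add 1.376 M of D.
Step 3:
                    D           M
  I             7.074      0.8946
  C           -0.1867      0.1867
  E             6.888       1.081
  solve Keq expr → x = 0.1867; check Q = 0.157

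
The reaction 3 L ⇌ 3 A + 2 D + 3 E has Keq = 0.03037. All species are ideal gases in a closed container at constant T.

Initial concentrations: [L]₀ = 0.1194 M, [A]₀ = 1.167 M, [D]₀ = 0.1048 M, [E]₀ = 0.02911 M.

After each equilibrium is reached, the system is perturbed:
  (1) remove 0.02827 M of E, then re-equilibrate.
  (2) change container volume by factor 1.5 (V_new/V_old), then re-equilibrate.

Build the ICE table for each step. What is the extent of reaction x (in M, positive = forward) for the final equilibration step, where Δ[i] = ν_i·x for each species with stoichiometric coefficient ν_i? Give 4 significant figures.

Q₀ = 2.5296e-04 vs Keq = 0.03037 ⇒ Q<K, forward
Step 1:
                    L           A           D           E
  Initial      0.1194       1.167      0.1048     0.02911
  Change     -0.04445     0.04445     0.02963     0.04445
  Equil       0.07495       1.211      0.1344     0.07356
  solve Keq expr → x = 0.01482; check Q = 0.03037
Then remove 0.02827 M of E.
Step 2:
                    L           A           D           E
  Initial     0.07495       1.211      0.1344     0.04529
  Change     -0.01273     0.01273    0.008485     0.01273
  Equil       0.06222       1.224      0.1429     0.05802
  solve Keq expr → x = 0.004243; check Q = 0.03037
Then change container volume by factor 1.5 (V_new/V_old).
Step 3:
                    L           A           D           E
  Initial     0.04148      0.8161     0.09528     0.03868
  Change     -0.01193     0.01193    0.007952     0.01193
  Equil       0.02956       0.828      0.1032      0.0506
  solve Keq expr → x = 0.003976; check Q = 0.03037

x = 0.003976 M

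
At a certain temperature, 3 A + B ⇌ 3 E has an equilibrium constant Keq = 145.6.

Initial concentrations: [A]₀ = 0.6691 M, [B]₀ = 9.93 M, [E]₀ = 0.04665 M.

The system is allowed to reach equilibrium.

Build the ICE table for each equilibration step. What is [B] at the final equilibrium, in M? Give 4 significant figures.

Q₀ = 3.4130e-05 vs Keq = 145.6 ⇒ Q<K, forward
Step 1:
                  A         B         E
  init       0.6691      9.93   0.04665
  Δ         -0.6106   -0.2035    0.6106
  eq        0.05853     9.726    0.6572
  solve Keq expr → x = 0.2035; check Q = 145.6

[B]_eq = 9.726 M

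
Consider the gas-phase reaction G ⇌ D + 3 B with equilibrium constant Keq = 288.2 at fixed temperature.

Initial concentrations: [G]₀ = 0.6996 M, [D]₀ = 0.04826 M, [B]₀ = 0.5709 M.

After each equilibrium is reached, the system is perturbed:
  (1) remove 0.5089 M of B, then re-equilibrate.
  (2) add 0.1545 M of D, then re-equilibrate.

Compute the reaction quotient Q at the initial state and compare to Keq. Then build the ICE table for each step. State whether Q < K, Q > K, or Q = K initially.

Q₀ = 0.01284 vs Keq = 288.2 ⇒ Q<K, forward
Step 1:
                    G           D           B
  init         0.6996     0.04826      0.5709
  Δ            -0.659       0.659       1.977
  eq          0.04059      0.7073       2.548
  solve Keq expr → x = 0.659; check Q = 288.2
Then remove 0.5089 M of B.
Step 2:
                    G           D           B
  init        0.04059      0.7073       2.039
  Δ          -0.01757     0.01757     0.05272
  eq          0.02302      0.7248       2.092
  solve Keq expr → x = 0.01757; check Q = 288.2
Then add 0.1545 M of D.
Step 3:
                    G           D           B
  init        0.02302      0.8793       2.092
  Δ          0.004264   -0.004264    -0.01279
  eq          0.02728      0.8751       2.079
  solve Keq expr → x = -0.004264; check Q = 288.2

Q₀ = 0.01284; Q < K (proceeds forward)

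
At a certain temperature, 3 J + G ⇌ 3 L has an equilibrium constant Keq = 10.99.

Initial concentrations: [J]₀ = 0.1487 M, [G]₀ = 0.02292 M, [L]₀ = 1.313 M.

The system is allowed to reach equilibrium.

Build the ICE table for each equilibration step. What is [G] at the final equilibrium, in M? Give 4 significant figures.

[G]_eq = 0.1877 M

Q₀ = 3.0036e+04 vs Keq = 10.99 ⇒ Q>K, reverse
Step 1:
                    J           G           L
  init         0.1487     0.02292       1.313
  Δ            0.4944      0.1648     -0.4944
  eq           0.6431      0.1877      0.8186
  solve Keq expr → x = -0.1648; check Q = 10.99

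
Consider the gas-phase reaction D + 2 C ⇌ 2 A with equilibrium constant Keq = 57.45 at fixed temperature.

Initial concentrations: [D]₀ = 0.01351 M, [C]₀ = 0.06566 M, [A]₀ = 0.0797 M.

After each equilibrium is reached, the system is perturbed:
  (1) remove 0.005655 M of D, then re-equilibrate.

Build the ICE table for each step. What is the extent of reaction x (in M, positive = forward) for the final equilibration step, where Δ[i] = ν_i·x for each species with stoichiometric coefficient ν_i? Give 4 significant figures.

x = -0.002104 M

Q₀ = 109.1 vs Keq = 57.45 ⇒ Q>K, reverse
Step 1:
                   D          C          A
  I          0.01351    0.06566     0.0797
  C         0.003643   0.007286  -0.007286
  E          0.01715    0.07295    0.07241
  solve Keq expr → x = -0.003643; check Q = 57.45
Then remove 0.005655 M of D.
Step 2:
                   D          C          A
  I           0.0115    0.07295    0.07241
  C         0.002104   0.004209  -0.004209
  E           0.0136    0.07715    0.06821
  solve Keq expr → x = -0.002104; check Q = 57.45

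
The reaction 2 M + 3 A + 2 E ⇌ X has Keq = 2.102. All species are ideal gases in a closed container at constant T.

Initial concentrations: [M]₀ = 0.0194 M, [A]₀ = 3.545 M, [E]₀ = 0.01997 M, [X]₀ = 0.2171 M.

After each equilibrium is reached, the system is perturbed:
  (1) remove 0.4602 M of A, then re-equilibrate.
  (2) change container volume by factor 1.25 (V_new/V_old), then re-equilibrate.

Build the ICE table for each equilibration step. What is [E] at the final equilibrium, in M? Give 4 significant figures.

[E]_eq = 0.206 M

Q₀ = 3.2468e+04 vs Keq = 2.102 ⇒ Q>K, reverse
Step 1:
                  M         A         E         X
  Initial    0.0194     3.545   0.01997    0.2171
  Change     0.1653     0.248    0.1653  -0.08267
  Equil      0.1847     3.793    0.1853    0.1344
  solve Keq expr → x = -0.08267; check Q = 2.102
Then remove 0.4602 M of A.
Step 2:
                  M         A         E         X
  Initial    0.1847     3.333    0.1853    0.1344
  Change    0.01495   0.02242   0.01495 -0.007473
  Equil      0.1997     3.355    0.2003     0.127
  solve Keq expr → x = -0.007473; check Q = 2.102
Then change container volume by factor 1.25 (V_new/V_old).
Step 3:
                  M         A         E         X
  Initial    0.1597     2.684    0.1602    0.1016
  Change    0.04582   0.06873   0.04582  -0.02291
  Equil      0.2056     2.753     0.206   0.07866
  solve Keq expr → x = -0.02291; check Q = 2.102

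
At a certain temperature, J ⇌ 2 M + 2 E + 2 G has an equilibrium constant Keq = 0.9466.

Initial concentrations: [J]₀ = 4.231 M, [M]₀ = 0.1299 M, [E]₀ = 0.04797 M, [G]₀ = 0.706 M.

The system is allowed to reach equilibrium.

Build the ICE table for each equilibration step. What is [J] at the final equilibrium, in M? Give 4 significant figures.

Q₀ = 4.5743e-06 vs Keq = 0.9466 ⇒ Q<K, forward
Step 1:
                   J          M          E          G
  Initial      4.231     0.1299    0.04797      0.706
  Change     -0.4857     0.9714     0.9714     0.9714
  Equil        3.745      1.101      1.019      1.677
  solve Keq expr → x = 0.4857; check Q = 0.9466

[J]_eq = 3.745 M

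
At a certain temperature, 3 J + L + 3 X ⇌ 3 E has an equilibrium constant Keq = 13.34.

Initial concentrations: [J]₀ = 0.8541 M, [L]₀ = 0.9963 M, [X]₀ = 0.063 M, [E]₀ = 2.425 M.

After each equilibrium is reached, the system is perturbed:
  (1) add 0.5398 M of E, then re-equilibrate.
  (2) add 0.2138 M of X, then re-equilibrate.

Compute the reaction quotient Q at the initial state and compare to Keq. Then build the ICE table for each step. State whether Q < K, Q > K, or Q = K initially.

Q₀ = 9.1875e+04; Q > K (proceeds reverse)

Q₀ = 9.1875e+04 vs Keq = 13.34 ⇒ Q>K, reverse
Step 1:
                    J           L           X           E
  init         0.8541      0.9963       0.063       2.425
  Δ             0.504       0.168       0.504      -0.504
  eq            1.358       1.164       0.567       1.921
  solve Keq expr → x = -0.168; check Q = 13.34
Then add 0.5398 M of E.
Step 2:
                    J           L           X           E
  init          1.358       1.164       0.567       2.461
  Δ           0.08648     0.02883     0.08648    -0.08648
  eq            1.445       1.193      0.6534       2.374
  solve Keq expr → x = -0.02883; check Q = 13.34
Then add 0.2138 M of X.
Step 3:
                    J           L           X           E
  init          1.445       1.193      0.8672       2.374
  Δ           -0.1149    -0.03829     -0.1149      0.1149
  eq             1.33       1.155      0.7524       2.489
  solve Keq expr → x = 0.03829; check Q = 13.34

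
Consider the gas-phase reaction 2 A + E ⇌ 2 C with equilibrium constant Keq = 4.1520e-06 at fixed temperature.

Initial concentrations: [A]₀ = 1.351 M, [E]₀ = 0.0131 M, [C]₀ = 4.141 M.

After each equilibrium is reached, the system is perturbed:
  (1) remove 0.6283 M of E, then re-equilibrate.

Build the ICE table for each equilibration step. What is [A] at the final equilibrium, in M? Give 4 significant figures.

Q₀ = 717.2 vs Keq = 4.1520e-06 ⇒ Q>K, reverse
Step 1:
                  A         E         C
  Initial     1.351    0.0131     4.141
  Change      4.125     2.062    -4.125
  Equil       5.476     2.076   0.01608
  solve Keq expr → x = -2.062; check Q = 4.1520e-06
Then remove 0.6283 M of E.
Step 2:
                  A         E         C
  Initial     5.476     1.447   0.01608
  Change   0.002639   0.00132 -0.002639
  Equil       5.479     1.449   0.01344
  solve Keq expr → x = -0.00132; check Q = 4.1520e-06

[A]_eq = 5.479 M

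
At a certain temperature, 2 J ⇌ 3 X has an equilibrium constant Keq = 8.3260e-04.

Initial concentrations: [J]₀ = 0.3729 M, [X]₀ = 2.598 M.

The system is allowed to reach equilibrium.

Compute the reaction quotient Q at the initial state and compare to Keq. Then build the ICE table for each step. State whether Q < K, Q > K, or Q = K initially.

Q₀ = 126.1 vs Keq = 8.3260e-04 ⇒ Q>K, reverse
Step 1:
                  J         X
  I          0.3729     2.598
  C           1.632    -2.448
  E           2.005    0.1496
  solve Keq expr → x = -0.8161; check Q = 8.3260e-04

Q₀ = 126.1; Q > K (proceeds reverse)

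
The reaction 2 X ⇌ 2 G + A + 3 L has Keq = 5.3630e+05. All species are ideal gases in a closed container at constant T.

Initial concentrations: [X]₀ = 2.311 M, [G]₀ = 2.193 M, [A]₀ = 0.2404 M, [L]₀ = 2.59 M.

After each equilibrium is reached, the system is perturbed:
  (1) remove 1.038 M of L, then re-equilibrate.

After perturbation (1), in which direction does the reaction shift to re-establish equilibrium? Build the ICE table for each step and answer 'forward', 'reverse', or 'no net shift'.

Direction: forward

Q₀ = 3.761 vs Keq = 5.3630e+05 ⇒ Q<K, forward
Step 1:
                   X          G          A          L
  Initial      2.311      2.193     0.2404       2.59
  Change      -2.211      2.211      1.105      3.316
  Equil       0.1001      4.404      1.346      5.906
  solve Keq expr → x = 1.105; check Q = 5.3630e+05
Then remove 1.038 M of L.
Step 2:
                   X          G          A          L
  Initial     0.1001      4.404      1.346      4.868
  Change    -0.02364    0.02364    0.01182    0.03546
  Equil       0.0765      4.428      1.358      4.904
  solve Keq expr → x = 0.01182; check Q = 5.3630e+05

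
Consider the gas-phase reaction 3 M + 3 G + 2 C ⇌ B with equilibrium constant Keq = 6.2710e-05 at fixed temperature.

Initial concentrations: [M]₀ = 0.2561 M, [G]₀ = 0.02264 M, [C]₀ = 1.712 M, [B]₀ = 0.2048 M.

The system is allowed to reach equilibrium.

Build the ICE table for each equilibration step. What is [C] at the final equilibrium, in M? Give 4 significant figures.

[C]_eq = 2.122 M

Q₀ = 3.5848e+05 vs Keq = 6.2710e-05 ⇒ Q>K, reverse
Step 1:
                    M           G           C           B
  I            0.2561     0.02264       1.712      0.2048
  C            0.6143      0.6143      0.4095     -0.2048
  E            0.8704      0.6369       2.122  4.8075e-05
  solve Keq expr → x = -0.2048; check Q = 6.2710e-05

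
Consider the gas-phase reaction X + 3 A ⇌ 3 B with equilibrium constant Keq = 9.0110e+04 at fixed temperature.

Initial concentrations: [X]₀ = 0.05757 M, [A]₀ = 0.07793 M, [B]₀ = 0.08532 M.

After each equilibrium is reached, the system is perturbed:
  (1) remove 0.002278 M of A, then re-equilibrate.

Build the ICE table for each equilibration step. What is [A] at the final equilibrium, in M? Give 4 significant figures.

[A]_eq = 0.01021 M

Q₀ = 22.8 vs Keq = 9.0110e+04 ⇒ Q<K, forward
Step 1:
                    X           A           B
  I           0.05757     0.07793     0.08532
  C           -0.0225    -0.06751     0.06751
  E           0.03507     0.01042      0.1528
  solve Keq expr → x = 0.0225; check Q = 9.0110e+04
Then remove 0.002278 M of A.
Step 2:
                    X           A           B
  I           0.03507    0.008137      0.1528
  C        6.9013e-04     0.00207    -0.00207
  E           0.03576     0.01021      0.1508
  solve Keq expr → x = -6.9013e-04; check Q = 9.0110e+04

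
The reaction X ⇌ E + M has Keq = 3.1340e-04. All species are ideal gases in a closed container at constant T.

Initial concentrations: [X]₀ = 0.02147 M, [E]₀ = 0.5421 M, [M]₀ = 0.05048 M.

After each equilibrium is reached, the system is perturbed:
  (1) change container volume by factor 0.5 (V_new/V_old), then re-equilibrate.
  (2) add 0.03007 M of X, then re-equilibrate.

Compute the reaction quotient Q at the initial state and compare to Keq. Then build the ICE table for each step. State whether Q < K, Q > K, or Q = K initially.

Q₀ = 1.275; Q > K (proceeds reverse)

Q₀ = 1.275 vs Keq = 3.1340e-04 ⇒ Q>K, reverse
Step 1:
                    X           E           M
  Initial     0.02147      0.5421     0.05048
  Change      0.05043    -0.05043    -0.05043
  Equil        0.0719      0.4917  4.5833e-05
  solve Keq expr → x = -0.05043; check Q = 3.1340e-04
Then change container volume by factor 0.5 (V_new/V_old).
Step 2:
                    X           E           M
  Initial      0.1438      0.9833  9.1667e-05
  Change   4.5817e-05 -4.5817e-05 -4.5817e-05
  Equil        0.1439      0.9833  4.5850e-05
  solve Keq expr → x = -4.5817e-05; check Q = 3.1340e-04
Then add 0.03007 M of X.
Step 3:
                    X           E           M
  Initial      0.1739      0.9833  4.5850e-05
  Change  -9.5805e-06  9.5805e-06  9.5805e-06
  Equil        0.1739      0.9833  5.5431e-05
  solve Keq expr → x = 9.5805e-06; check Q = 3.1340e-04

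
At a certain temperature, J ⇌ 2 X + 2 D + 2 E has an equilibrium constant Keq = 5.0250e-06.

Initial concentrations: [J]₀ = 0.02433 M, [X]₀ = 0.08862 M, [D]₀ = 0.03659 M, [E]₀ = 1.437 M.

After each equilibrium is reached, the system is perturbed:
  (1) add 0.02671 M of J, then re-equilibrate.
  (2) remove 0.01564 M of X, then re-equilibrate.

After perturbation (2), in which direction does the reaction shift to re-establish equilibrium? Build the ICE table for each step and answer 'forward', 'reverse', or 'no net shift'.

Q₀ = 8.9240e-04 vs Keq = 5.0250e-06 ⇒ Q>K, reverse
Step 1:
                  J         X         D         E
  Initial   0.02433   0.08862   0.03659     1.437
  Change    0.01553  -0.03106  -0.03106  -0.03106
  Equil     0.03986   0.05756   0.00553     1.406
  solve Keq expr → x = -0.01553; check Q = 5.0250e-06
Then add 0.02671 M of J.
Step 2:
                  J         X         D         E
  Initial   0.06657   0.05756   0.00553     1.406
  Change  -7.0141e-04  0.001403  0.001403  0.001403
  Equil     0.06587   0.05896  0.006933     1.407
  solve Keq expr → x = 7.0141e-04; check Q = 5.0250e-06
Then remove 0.01564 M of X.
Step 3:
                  J         X         D         E
  Initial   0.06587   0.04332  0.006933     1.407
  Change  -0.001002  0.002004  0.002004  0.002004
  Equil     0.06487   0.04533  0.008937     1.409
  solve Keq expr → x = 0.001002; check Q = 5.0250e-06

Direction: forward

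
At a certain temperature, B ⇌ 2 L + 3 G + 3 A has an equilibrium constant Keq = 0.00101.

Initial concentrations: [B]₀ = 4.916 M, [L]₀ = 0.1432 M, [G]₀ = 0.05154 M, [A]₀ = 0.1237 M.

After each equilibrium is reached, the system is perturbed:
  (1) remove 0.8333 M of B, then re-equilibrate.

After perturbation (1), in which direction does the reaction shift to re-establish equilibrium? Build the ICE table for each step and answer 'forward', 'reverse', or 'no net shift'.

Direction: reverse

Q₀ = 1.0810e-09 vs Keq = 0.00101 ⇒ Q<K, forward
Step 1:
                   B          L          G          A
  Initial      4.916     0.1432    0.05154     0.1237
  Change     -0.1507     0.3013      0.452      0.452
  Equil        4.765     0.4445     0.5035     0.5757
  solve Keq expr → x = 0.1507; check Q = 0.00101
Then remove 0.8333 M of B.
Step 2:
                   B          L          G          A
  Initial      3.932     0.4445     0.5035     0.5757
  Change    0.004442  -0.008883   -0.01332   -0.01332
  Equil        3.936     0.4356     0.4902     0.5624
  solve Keq expr → x = -0.004442; check Q = 0.00101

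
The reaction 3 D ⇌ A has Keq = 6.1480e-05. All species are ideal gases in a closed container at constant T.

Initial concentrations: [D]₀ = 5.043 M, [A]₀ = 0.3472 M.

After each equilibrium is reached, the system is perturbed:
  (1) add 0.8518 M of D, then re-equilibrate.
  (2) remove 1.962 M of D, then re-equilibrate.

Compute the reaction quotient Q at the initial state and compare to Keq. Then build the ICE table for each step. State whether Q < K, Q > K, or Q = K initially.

Q₀ = 0.002707 vs Keq = 6.1480e-05 ⇒ Q>K, reverse
Step 1:
                  D         A
  I           5.043    0.3472
  C           1.001   -0.3336
  E           6.044   0.01357
  solve Keq expr → x = -0.3336; check Q = 6.1480e-05
Then add 0.8518 M of D.
Step 2:
                  D         A
  I           6.896   0.01357
  C        -0.01925  0.006417
  E           6.876   0.01999
  solve Keq expr → x = 0.006417; check Q = 6.1480e-05
Then remove 1.962 M of D.
Step 3:
                  D         A
  I           4.914   0.01999
  C         0.03757  -0.01252
  E           4.952  0.007466
  solve Keq expr → x = -0.01252; check Q = 6.1480e-05

Q₀ = 0.002707; Q > K (proceeds reverse)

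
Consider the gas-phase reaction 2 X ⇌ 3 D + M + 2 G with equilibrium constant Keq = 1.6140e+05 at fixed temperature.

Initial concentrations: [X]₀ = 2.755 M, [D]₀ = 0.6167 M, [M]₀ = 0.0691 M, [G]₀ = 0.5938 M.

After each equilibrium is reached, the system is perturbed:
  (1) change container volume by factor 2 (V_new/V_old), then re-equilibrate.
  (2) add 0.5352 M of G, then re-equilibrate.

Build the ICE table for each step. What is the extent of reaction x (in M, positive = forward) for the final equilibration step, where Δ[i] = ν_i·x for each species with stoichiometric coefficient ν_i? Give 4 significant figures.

x = -0.001981 M

Q₀ = 7.5290e-04 vs Keq = 1.6140e+05 ⇒ Q<K, forward
Step 1:
                    X           D           M           G
  init          2.755      0.6167      0.0691      0.5938
  Δ             -2.66        3.99        1.33        2.66
  eq          0.09474       4.607       1.399       3.254
  solve Keq expr → x = 1.33; check Q = 1.6140e+05
Then change container volume by factor 2 (V_new/V_old).
Step 2:
                    X           D           M           G
  init        0.04737       2.304      0.6996       1.627
  Δ          -0.03471     0.05207     0.01736     0.03471
  eq          0.01266       2.356       0.717       1.662
  solve Keq expr → x = 0.01736; check Q = 1.6140e+05
Then add 0.5352 M of G.
Step 3:
                    X           D           M           G
  init        0.01266       2.356       0.717       2.197
  Δ          0.003962   -0.005943   -0.001981   -0.003962
  eq          0.01662        2.35       0.715       2.193
  solve Keq expr → x = -0.001981; check Q = 1.6140e+05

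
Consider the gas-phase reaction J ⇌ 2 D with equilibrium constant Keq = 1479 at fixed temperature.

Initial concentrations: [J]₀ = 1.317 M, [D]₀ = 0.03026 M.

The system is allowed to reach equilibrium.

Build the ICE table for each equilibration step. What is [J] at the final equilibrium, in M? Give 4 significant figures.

Q₀ = 6.9527e-04 vs Keq = 1479 ⇒ Q<K, forward
Step 1:
                   J          D
  init         1.317    0.03026
  Δ           -1.312      2.624
  eq        0.004765      2.655
  solve Keq expr → x = 1.312; check Q = 1479

[J]_eq = 0.004765 M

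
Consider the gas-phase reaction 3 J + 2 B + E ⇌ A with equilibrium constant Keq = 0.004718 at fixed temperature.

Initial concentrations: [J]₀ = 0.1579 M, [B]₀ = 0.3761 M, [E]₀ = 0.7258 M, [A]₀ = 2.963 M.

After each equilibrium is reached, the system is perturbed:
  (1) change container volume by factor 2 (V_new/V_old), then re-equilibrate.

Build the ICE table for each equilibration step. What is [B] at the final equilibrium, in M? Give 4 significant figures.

Q₀ = 7331 vs Keq = 0.004718 ⇒ Q>K, reverse
Step 1:
                    J           B           E           A
  Initial      0.1579      0.3761      0.7258       2.963
  Change        3.166       2.111       1.055      -1.055
  Equil         3.324       2.487       1.781       1.908
  solve Keq expr → x = -1.055; check Q = 0.004718
Then change container volume by factor 2 (V_new/V_old).
Step 2:
                    J           B           E           A
  Initial       1.662       1.243      0.8905      0.9539
  Change        1.172       0.781      0.3905     -0.3905
  Equil         2.833       2.024       1.281      0.5634
  solve Keq expr → x = -0.3905; check Q = 0.004718

[B]_eq = 2.024 M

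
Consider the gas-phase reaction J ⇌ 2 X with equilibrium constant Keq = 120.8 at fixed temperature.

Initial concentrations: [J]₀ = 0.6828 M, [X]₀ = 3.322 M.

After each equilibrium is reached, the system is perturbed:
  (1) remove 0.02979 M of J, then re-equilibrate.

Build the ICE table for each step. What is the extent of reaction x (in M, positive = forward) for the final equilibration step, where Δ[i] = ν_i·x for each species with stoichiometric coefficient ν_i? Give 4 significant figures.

x = -0.02604 M

Q₀ = 16.16 vs Keq = 120.8 ⇒ Q<K, forward
Step 1:
                   J          X
  Initial     0.6828      3.322
  Change     -0.5246      1.049
  Equil       0.1582      4.371
  solve Keq expr → x = 0.5246; check Q = 120.8
Then remove 0.02979 M of J.
Step 2:
                   J          X
  Initial     0.1284      4.371
  Change     0.02604   -0.05209
  Equil       0.1544      4.319
  solve Keq expr → x = -0.02604; check Q = 120.8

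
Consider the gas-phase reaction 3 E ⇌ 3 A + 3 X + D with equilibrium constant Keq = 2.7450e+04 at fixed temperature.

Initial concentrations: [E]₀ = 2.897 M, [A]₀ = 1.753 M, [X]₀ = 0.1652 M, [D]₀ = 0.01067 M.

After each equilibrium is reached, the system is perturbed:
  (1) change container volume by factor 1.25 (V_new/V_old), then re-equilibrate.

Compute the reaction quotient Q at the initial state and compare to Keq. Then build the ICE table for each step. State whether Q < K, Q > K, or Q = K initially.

Q₀ = 1.0658e-05; Q < K (proceeds forward)

Q₀ = 1.0658e-05 vs Keq = 2.7450e+04 ⇒ Q<K, forward
Step 1:
                  E         A         X         D
  init        2.897     1.753    0.1652   0.01067
  Δ          -2.533     2.533     2.533    0.8444
  eq         0.3639     4.286     2.698     0.855
  solve Keq expr → x = 0.8444; check Q = 2.7450e+04
Then change container volume by factor 1.25 (V_new/V_old).
Step 2:
                  E         A         X         D
  init       0.2911     3.429     2.159     0.684
  Δ        -0.06236   0.06236   0.06236   0.02079
  eq         0.2288     3.491     2.221    0.7048
  solve Keq expr → x = 0.02079; check Q = 2.7450e+04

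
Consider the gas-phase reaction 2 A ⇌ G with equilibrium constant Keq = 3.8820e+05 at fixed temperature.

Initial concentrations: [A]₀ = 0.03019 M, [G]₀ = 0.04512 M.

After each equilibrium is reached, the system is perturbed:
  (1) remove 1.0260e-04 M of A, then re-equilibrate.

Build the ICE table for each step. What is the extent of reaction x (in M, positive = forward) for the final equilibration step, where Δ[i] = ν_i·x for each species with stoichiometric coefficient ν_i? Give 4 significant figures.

Q₀ = 49.5 vs Keq = 3.8820e+05 ⇒ Q<K, forward
Step 1:
                   A          G
  init       0.03019    0.04512
  Δ          -0.0298     0.0149
  eq      3.9320e-04    0.06002
  solve Keq expr → x = 0.0149; check Q = 3.8820e+05
Then remove 1.0260e-04 M of A.
Step 2:
                   A          G
  init    2.9060e-04    0.06002
  Δ       1.0243e-04 -5.1216e-05
  eq      3.9303e-04    0.05997
  solve Keq expr → x = -5.1216e-05; check Q = 3.8820e+05

x = -5.1216e-05 M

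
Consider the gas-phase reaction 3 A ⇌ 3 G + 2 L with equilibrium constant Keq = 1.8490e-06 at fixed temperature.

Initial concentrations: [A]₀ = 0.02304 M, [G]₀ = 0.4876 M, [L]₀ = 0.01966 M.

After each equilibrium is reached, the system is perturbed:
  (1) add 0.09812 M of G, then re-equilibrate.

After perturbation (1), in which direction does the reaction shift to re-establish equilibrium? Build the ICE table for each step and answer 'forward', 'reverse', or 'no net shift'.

Direction: reverse

Q₀ = 3.664 vs Keq = 1.8490e-06 ⇒ Q>K, reverse
Step 1:
                    A           G           L
  init        0.02304      0.4876     0.01966
  Δ           0.02941    -0.02941    -0.01961
  eq          0.05245      0.4582  5.2666e-05
  solve Keq expr → x = -0.009804; check Q = 1.8490e-06
Then add 0.09812 M of G.
Step 2:
                    A           G           L
  init        0.05245      0.5563  5.2666e-05
  Δ        1.9913e-05 -1.9913e-05 -1.3275e-05
  eq          0.05247      0.5563  3.9391e-05
  solve Keq expr → x = -6.6377e-06; check Q = 1.8490e-06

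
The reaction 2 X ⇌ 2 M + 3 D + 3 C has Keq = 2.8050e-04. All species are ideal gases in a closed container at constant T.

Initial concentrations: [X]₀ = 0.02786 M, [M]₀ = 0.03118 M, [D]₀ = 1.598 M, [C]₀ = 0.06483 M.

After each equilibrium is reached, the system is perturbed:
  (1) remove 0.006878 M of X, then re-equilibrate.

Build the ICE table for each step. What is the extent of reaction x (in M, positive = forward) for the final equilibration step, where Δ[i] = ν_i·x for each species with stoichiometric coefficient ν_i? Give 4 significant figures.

x = -8.8657e-04 M

Q₀ = 0.001393 vs Keq = 2.8050e-04 ⇒ Q>K, reverse
Step 1:
                  X         M         D         C
  I         0.02786   0.03118     1.598   0.06483
  C        0.007423 -0.007423  -0.01113  -0.01113
  E         0.03528   0.02376     1.587    0.0537
  solve Keq expr → x = -0.003711; check Q = 2.8050e-04
Then remove 0.006878 M of X.
Step 2:
                  X         M         D         C
  I          0.0284   0.02376     1.587    0.0537
  C        0.001773 -0.001773  -0.00266  -0.00266
  E         0.03018   0.02198     1.584   0.05104
  solve Keq expr → x = -8.8657e-04; check Q = 2.8050e-04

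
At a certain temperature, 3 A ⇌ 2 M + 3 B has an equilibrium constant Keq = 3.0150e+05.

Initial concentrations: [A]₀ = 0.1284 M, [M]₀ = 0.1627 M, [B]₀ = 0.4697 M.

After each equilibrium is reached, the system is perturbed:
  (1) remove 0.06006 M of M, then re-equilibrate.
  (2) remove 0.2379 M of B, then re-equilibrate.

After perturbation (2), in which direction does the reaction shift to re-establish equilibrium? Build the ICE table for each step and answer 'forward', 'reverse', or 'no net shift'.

Direction: forward

Q₀ = 1.296 vs Keq = 3.0150e+05 ⇒ Q<K, forward
Step 1:
                  A         M         B
  Initial    0.1284    0.1627    0.4697
  Change    -0.1249   0.08328    0.1249
  Equil    0.003481     0.246    0.5946
  solve Keq expr → x = 0.04164; check Q = 3.0150e+05
Then remove 0.06006 M of M.
Step 2:
                  A         M         B
  Initial  0.003481    0.1859    0.5946
  Change  -5.8578e-04 3.9052e-04 5.8578e-04
  Equil    0.002896    0.1863    0.5952
  solve Keq expr → x = 1.9526e-04; check Q = 3.0150e+05
Then remove 0.2379 M of B.
Step 3:
                  A         M         B
  Initial  0.002896    0.1863    0.3573
  Change  -0.001147 7.6465e-04  0.001147
  Equil    0.001749    0.1871    0.3585
  solve Keq expr → x = 3.8233e-04; check Q = 3.0150e+05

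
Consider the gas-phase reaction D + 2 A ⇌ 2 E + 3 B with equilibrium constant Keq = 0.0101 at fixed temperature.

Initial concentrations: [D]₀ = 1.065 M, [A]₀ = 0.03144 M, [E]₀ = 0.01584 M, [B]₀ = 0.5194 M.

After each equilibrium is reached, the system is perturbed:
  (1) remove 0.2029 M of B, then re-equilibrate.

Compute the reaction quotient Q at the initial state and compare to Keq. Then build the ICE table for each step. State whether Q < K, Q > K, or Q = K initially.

Q₀ = 0.0334 vs Keq = 0.0101 ⇒ Q>K, reverse
Step 1:
                   D          A          E          B
  Initial      1.065    0.03144    0.01584     0.5194
  Change    0.002691   0.005382  -0.005382  -0.008073
  Equil        1.068    0.03682    0.01046     0.5113
  solve Keq expr → x = -0.002691; check Q = 0.0101
Then remove 0.2029 M of B.
Step 2:
                   D          A          E          B
  Initial      1.068    0.03682    0.01046     0.3084
  Change   -0.003414  -0.006829   0.006829    0.01024
  Equil        1.064    0.02999    0.01729     0.3187
  solve Keq expr → x = 0.003414; check Q = 0.0101

Q₀ = 0.0334; Q > K (proceeds reverse)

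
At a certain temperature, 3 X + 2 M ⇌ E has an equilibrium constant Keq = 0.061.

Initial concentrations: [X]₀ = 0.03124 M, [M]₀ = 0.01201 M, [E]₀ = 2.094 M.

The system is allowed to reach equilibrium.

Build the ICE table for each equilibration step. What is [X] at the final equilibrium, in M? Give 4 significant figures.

Q₀ = 4.7617e+08 vs Keq = 0.061 ⇒ Q>K, reverse
Step 1:
                    X           M           E
  init        0.03124     0.01201       2.094
  Δ             2.166       1.444      -0.722
  eq            2.197       1.456       1.372
  solve Keq expr → x = -0.722; check Q = 0.061

[X]_eq = 2.197 M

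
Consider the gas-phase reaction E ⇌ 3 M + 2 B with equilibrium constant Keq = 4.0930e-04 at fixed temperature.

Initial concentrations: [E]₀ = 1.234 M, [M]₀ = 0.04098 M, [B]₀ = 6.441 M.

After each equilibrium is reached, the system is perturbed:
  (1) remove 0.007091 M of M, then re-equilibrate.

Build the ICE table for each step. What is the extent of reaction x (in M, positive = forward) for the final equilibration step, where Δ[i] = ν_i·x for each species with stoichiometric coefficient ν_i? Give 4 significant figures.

x = 0.002355 M

Q₀ = 0.002314 vs Keq = 4.0930e-04 ⇒ Q>K, reverse
Step 1:
                   E          M          B
  Initial      1.234    0.04098      6.441
  Change     0.00597   -0.01791   -0.01194
  Equil         1.24    0.02307      6.429
  solve Keq expr → x = -0.00597; check Q = 4.0930e-04
Then remove 0.007091 M of M.
Step 2:
                   E          M          B
  Initial       1.24    0.01598      6.429
  Change   -0.002355   0.007065    0.00471
  Equil        1.238    0.02304      6.434
  solve Keq expr → x = 0.002355; check Q = 4.0930e-04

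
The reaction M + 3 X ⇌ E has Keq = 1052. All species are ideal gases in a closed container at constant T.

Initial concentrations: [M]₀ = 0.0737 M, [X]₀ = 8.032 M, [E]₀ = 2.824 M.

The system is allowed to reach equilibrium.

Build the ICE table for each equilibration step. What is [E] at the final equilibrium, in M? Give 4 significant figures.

[E]_eq = 2.898 M

Q₀ = 0.07395 vs Keq = 1052 ⇒ Q<K, forward
Step 1:
                    M           X           E
  init         0.0737       8.032       2.824
  Δ          -0.07369     -0.2211     0.07369
  eq       5.7800e-06       7.811       2.898
  solve Keq expr → x = 0.07369; check Q = 1052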